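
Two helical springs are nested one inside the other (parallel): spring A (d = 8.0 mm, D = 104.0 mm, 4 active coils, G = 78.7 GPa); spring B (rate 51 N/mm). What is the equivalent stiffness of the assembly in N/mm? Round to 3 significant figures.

k_A = Gd⁴/(8D³N_a) = (78.7×10³)(8.0⁴)/(8·104.0³·4) = 8.9554 N/mm
Parallel: k_eq = 8.9554 + 51 = 59.955 N/mm

60.0 N/mm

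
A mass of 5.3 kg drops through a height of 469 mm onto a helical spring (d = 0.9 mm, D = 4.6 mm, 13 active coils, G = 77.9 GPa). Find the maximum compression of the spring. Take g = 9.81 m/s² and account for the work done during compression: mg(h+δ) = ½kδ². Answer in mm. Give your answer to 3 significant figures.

k = Gd⁴/(8D³N_a) = (77.9×10³)(0.9⁴)/(8·4.6³·13) = 5.0489 N/mm
W = mg = 5.3 × 9.81 = 51.993 N
½kδ² − Wδ − Wh = 0 → δ = (W + √(W² + 2kWh))/k
δ = (51.993 + √(2703.3 + 246234))/5.0489 = (51.993 + 498.94)/5.0489 = 109.12 mm

109 mm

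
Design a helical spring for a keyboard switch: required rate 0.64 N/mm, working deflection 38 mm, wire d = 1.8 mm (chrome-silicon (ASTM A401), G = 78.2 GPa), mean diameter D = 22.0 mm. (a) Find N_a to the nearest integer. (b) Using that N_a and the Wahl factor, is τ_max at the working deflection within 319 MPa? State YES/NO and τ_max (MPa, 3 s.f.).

(a) 15 coils; (b) YES, τ_max = 262 MPa

N_a = Gd⁴/(8D³k) = (78.2×10³)(1.8⁴)/(8·22.0³·0.64) = 15.06 → N_a = 15
Actual rate k = Gd⁴/(8D³·15) = 0.64246 N/mm
Working load F = kδ = 0.64246·38 = 24.414 N
C = 22.0/1.8 = 12.2222; K_W = (4C−1)/(4C−4)+0.615/C = 1.1171
τ_max = K_W·8FD/(πd³) = 1.1171·234.52 = 261.99 MPa
τ_max ≤ 319 MPa → acceptable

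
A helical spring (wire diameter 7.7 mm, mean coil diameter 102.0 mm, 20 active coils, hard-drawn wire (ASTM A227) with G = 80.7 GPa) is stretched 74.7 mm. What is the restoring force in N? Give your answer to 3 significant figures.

k = Gd⁴/(8D³N_a) = (80.7×10³)(7.7⁴)/(8·102.0³·20) = 1.6708 N/mm
F = k·δ = 1.6708 × 74.7 = 124.81 N

125 N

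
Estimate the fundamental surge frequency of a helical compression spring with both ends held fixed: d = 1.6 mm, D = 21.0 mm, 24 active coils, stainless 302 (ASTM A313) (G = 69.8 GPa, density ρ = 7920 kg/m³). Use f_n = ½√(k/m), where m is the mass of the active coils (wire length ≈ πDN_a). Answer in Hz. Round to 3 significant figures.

k = Gd⁴/(8D³N_a) = (69.8×10³)(1.6⁴)/(8·21.0³·24) = 0.25726 N/mm = 257.26 N/m
Wire length L = πDN_a = π·21.0·24 = 1583.4 mm
m = ρ·(πd²/4)·L = 7920 × 2.0106×10⁻⁶ m² × 1.5834 m = 0.025214 kg
f_n = ½√(k/m) = 0.5·√(257.26/0.025214) = 0.5·√(10203) = 50.506 Hz

50.5 Hz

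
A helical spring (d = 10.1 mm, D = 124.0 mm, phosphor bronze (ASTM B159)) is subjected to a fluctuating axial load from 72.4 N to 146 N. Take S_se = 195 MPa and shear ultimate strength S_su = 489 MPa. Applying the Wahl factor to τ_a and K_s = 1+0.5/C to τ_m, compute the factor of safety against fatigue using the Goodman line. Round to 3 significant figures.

7.36

C = D/d = 124.0/10.1 = 12.2772; K_W = (4C−1)/(4C−4)+0.615/C = 1.1166; K_s = 1+0.5/C = 1.0407
F_a = (F_max−F_min)/2 = 36.8 N; F_m = (F_max+F_min)/2 = 109.2 N
τ_a = K_W·8F_aD/(πd³) = 1.1166 × 11.278 = 12.593 MPa
τ_m = K_s·8F_mD/(πd³) = 1.0407 × 33.467 = 34.83 MPa
Goodman: 1/n_f = τ_a/S_se + τ_m/S_su = 12.593/195 + 34.83/489 = 0.06458 + 0.07123 = 0.13581
n_f = 1/0.13581 = 7.363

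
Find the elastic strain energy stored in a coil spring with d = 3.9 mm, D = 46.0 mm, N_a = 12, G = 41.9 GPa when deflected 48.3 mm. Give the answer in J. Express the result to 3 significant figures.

1.21 J

k = Gd⁴/(8D³N_a) = (41.9×10³)(3.9⁴)/(8·46.0³·12) = 1.0374 N/mm
U = ½kδ² = 0.5 × 1.0374 × 48.3² = 1210 N·mm = 1.21 J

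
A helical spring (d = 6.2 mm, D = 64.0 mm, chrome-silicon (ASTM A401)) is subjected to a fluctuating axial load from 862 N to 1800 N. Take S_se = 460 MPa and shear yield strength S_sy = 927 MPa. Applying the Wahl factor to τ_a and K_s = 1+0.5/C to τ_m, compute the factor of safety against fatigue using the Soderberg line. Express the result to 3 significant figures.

0.548

C = D/d = 64.0/6.2 = 10.3226; K_W = (4C−1)/(4C−4)+0.615/C = 1.1400; K_s = 1+0.5/C = 1.0484
F_a = (F_max−F_min)/2 = 469 N; F_m = (F_max+F_min)/2 = 1331 N
τ_a = K_W·8F_aD/(πd³) = 1.1400 × 320.71 = 365.62 MPa
τ_m = K_s·8F_mD/(πd³) = 1.0484 × 910.17 = 954.26 MPa
Soderberg: 1/n_f = τ_a/S_se + τ_m/S_sy = 365.62/460 + 954.26/927 = 0.79483 + 1.02940 = 1.8242
n_f = 1/1.8242 = 0.5482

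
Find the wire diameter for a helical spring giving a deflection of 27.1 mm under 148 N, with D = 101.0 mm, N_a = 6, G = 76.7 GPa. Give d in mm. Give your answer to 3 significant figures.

Required rate k = F/δ = 148/27.1 = 5.4613 N/mm
d = (8D³N_a·k / G)^(1/4) = (8·101.0³·6·5.4613 / (76.7×10³))^0.25
  = (3521.3)^0.25 = 7.7033 mm

7.70 mm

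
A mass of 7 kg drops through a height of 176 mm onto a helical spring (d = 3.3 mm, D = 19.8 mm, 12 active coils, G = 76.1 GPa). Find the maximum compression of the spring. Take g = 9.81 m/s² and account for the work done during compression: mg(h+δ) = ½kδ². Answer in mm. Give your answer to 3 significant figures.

k = Gd⁴/(8D³N_a) = (76.1×10³)(3.3⁴)/(8·19.8³·12) = 12.111 N/mm
W = mg = 7 × 9.81 = 68.67 N
½kδ² − Wδ − Wh = 0 → δ = (W + √(W² + 2kWh))/k
δ = (68.67 + √(4715.6 + 292741))/12.111 = (68.67 + 545.4)/12.111 = 50.704 mm

50.7 mm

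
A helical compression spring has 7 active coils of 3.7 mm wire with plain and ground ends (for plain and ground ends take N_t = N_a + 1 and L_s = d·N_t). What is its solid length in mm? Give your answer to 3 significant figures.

plain and ground ends: N_t = N_a + 1 = 7 + 1 = 8
L_s = d·N_t = 3.7 × 8 = 29.6 mm

29.6 mm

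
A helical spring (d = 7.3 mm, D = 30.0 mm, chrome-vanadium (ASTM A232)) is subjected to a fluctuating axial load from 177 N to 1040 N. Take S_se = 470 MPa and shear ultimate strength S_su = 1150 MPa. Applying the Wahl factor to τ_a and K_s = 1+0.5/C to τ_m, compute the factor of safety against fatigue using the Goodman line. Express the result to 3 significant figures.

C = D/d = 30.0/7.3 = 4.1096; K_W = (4C−1)/(4C−4)+0.615/C = 1.3908; K_s = 1+0.5/C = 1.1217
F_a = (F_max−F_min)/2 = 431.5 N; F_m = (F_max+F_min)/2 = 608.5 N
τ_a = K_W·8F_aD/(πd³) = 1.3908 × 84.737 = 117.86 MPa
τ_m = K_s·8F_mD/(πd³) = 1.1217 × 119.5 = 134.03 MPa
Goodman: 1/n_f = τ_a/S_se + τ_m/S_su = 117.86/470 + 134.03/1150 = 0.25076 + 0.11655 = 0.36731
n_f = 1/0.36731 = 2.723

2.72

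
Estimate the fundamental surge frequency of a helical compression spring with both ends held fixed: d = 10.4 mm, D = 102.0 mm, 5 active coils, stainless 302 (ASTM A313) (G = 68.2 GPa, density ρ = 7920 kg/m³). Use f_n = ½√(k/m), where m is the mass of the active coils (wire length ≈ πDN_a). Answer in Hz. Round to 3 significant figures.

66.0 Hz

k = Gd⁴/(8D³N_a) = (68.2×10³)(10.4⁴)/(8·102.0³·5) = 18.796 N/mm = 18796 N/m
Wire length L = πDN_a = π·102.0·5 = 1602.2 mm
m = ρ·(πd²/4)·L = 7920 × 84.949×10⁻⁶ m² × 1.6022 m = 1.078 kg
f_n = ½√(k/m) = 0.5·√(18796/1.078) = 0.5·√(17436) = 66.023 Hz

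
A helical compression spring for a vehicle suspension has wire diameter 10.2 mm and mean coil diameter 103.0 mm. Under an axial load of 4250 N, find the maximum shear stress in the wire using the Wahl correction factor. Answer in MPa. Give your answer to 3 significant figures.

Spring index C = D/d = 103.0/10.2 = 10.0980
K_W = (4C−1)/(4C−4) + 0.615/C = 39.392/36.392 + 0.0609 = 1.1433
τ₀ = 8FD/(πd³) = 8·4250·103.0/(π·10.2³) = 3.502e+06/3333.9 = 1050.4 MPa
τ_max = K·τ₀ = 1.1433 × 1050.4 = 1201 MPa

1200 MPa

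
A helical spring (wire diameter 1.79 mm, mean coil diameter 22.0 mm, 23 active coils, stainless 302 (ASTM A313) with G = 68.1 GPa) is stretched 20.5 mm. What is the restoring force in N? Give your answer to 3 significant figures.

k = Gd⁴/(8D³N_a) = (68.1×10³)(1.79⁴)/(8·22.0³·23) = 0.35684 N/mm
F = k·δ = 0.35684 × 20.5 = 7.3152 N

7.32 N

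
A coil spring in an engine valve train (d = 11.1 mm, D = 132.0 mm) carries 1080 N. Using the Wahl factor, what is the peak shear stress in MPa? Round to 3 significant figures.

297 MPa

Spring index C = D/d = 132.0/11.1 = 11.8919
K_W = (4C−1)/(4C−4) + 0.615/C = 46.568/43.568 + 0.0517 = 1.1206
τ₀ = 8FD/(πd³) = 8·1080·132.0/(π·11.1³) = 1.14048e+06/4296.5 = 265.44 MPa
τ_max = K·τ₀ = 1.1206 × 265.44 = 297.45 MPa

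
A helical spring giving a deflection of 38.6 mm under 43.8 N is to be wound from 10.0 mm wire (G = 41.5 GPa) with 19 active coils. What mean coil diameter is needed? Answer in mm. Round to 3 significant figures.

Required rate k = F/δ = 43.8/38.6 = 1.1347 N/mm
D = (Gd⁴/(8N_a·k))^(1/3) = (41.5×10³·10.0⁴/(8·19·1.1347))^(1/3)
  = (2.40612e+06)^(1/3) = 134.0003 mm

134 mm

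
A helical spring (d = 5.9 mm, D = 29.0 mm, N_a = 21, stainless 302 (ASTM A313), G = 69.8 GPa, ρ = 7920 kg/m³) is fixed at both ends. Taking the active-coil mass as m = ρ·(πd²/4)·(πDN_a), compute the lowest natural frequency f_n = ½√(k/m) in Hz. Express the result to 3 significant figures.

112 Hz

k = Gd⁴/(8D³N_a) = (69.8×10³)(5.9⁴)/(8·29.0³·21) = 20.642 N/mm = 20642 N/m
Wire length L = πDN_a = π·29.0·21 = 1913.2 mm
m = ρ·(πd²/4)·L = 7920 × 27.34×10⁻⁶ m² × 1.9132 m = 0.41427 kg
f_n = ½√(k/m) = 0.5·√(20642/0.41427) = 0.5·√(49828) = 111.61 Hz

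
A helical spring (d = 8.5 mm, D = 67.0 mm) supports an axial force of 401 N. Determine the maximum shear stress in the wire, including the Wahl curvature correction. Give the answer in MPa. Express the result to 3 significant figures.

Spring index C = D/d = 67.0/8.5 = 7.8824
K_W = (4C−1)/(4C−4) + 0.615/C = 30.529/27.529 + 0.0780 = 1.1870
τ₀ = 8FD/(πd³) = 8·401·67.0/(π·8.5³) = 214936/1929.3 = 111.4 MPa
τ_max = K·τ₀ = 1.1870 × 111.4 = 132.24 MPa

132 MPa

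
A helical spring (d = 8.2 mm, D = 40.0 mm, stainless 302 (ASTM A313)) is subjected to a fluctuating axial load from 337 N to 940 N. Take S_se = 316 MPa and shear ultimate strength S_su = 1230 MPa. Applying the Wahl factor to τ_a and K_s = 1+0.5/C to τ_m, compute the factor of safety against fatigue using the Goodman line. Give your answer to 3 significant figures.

C = D/d = 40.0/8.2 = 4.8780; K_W = (4C−1)/(4C−4)+0.615/C = 1.3195; K_s = 1+0.5/C = 1.1025
F_a = (F_max−F_min)/2 = 301.5 N; F_m = (F_max+F_min)/2 = 638.5 N
τ_a = K_W·8F_aD/(πd³) = 1.3195 × 55.699 = 73.493 MPa
τ_m = K_s·8F_mD/(πd³) = 1.1025 × 117.96 = 130.05 MPa
Goodman: 1/n_f = τ_a/S_se + τ_m/S_su = 73.493/316 + 130.05/1230 = 0.23257 + 0.10573 = 0.3383
n_f = 1/0.3383 = 2.956

2.96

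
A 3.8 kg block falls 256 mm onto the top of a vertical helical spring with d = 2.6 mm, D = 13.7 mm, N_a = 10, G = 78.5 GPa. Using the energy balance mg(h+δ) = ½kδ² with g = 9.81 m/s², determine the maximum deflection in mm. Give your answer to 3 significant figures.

k = Gd⁴/(8D³N_a) = (78.5×10³)(2.6⁴)/(8·13.7³·10) = 17.439 N/mm
W = mg = 3.8 × 9.81 = 37.278 N
½kδ² − Wδ − Wh = 0 → δ = (W + √(W² + 2kWh))/k
δ = (37.278 + √(1389.6 + 332839))/17.439 = (37.278 + 578.12)/17.439 = 35.29 mm

35.3 mm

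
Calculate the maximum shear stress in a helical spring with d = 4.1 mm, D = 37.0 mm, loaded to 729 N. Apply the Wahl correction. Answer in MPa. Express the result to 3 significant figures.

1160 MPa

Spring index C = D/d = 37.0/4.1 = 9.0244
K_W = (4C−1)/(4C−4) + 0.615/C = 35.098/32.098 + 0.0681 = 1.1616
τ₀ = 8FD/(πd³) = 8·729·37.0/(π·4.1³) = 215784/216.52 = 996.59 MPa
τ_max = K·τ₀ = 1.1616 × 996.59 = 1157.7 MPa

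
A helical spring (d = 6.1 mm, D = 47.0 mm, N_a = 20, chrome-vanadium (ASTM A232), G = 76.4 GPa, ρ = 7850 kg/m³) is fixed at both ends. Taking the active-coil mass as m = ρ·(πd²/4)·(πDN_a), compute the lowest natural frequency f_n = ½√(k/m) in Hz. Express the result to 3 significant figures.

k = Gd⁴/(8D³N_a) = (76.4×10³)(6.1⁴)/(8·47.0³·20) = 6.3679 N/mm = 6367.9 N/m
Wire length L = πDN_a = π·47.0·20 = 2953.1 mm
m = ρ·(πd²/4)·L = 7850 × 29.225×10⁻⁶ m² × 2.9531 m = 0.67748 kg
f_n = ½√(k/m) = 0.5·√(6367.9/0.67748) = 0.5·√(9399.4) = 48.475 Hz

48.5 Hz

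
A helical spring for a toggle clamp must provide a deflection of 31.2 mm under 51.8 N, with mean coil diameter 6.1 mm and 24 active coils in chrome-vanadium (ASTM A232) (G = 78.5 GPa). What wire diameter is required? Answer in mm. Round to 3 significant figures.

Required rate k = F/δ = 51.8/31.2 = 1.6603 N/mm
d = (8D³N_a·k / G)^(1/4) = (8·6.1³·24·1.6603 / (78.5×10³))^0.25
  = (0.92171)^0.25 = 0.9798 mm

0.980 mm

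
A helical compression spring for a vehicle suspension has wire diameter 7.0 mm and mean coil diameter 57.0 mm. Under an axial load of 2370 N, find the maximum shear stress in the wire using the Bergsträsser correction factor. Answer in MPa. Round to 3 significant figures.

Spring index C = D/d = 57.0/7.0 = 8.1429
K_B = (4C+2)/(4C−3) = 34.571/29.571 = 1.1691
τ₀ = 8FD/(πd³) = 8·2370·57.0/(π·7.0³) = 1.08072e+06/1077.6 = 1002.9 MPa
τ_max = K·τ₀ = 1.1691 × 1002.9 = 1172.5 MPa

1170 MPa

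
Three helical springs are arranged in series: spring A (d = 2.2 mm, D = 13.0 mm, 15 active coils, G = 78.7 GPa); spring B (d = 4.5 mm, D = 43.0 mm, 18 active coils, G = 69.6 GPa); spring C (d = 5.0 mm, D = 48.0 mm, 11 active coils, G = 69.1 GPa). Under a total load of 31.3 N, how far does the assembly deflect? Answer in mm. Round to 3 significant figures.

24.1 mm

k_A = Gd⁴/(8D³N_a) = (78.7×10³)(2.2⁴)/(8·13.0³·15) = 6.9928 N/mm
k_B = Gd⁴/(8D³N_a) = (69.6×10³)(4.5⁴)/(8·43.0³·18) = 2.4928 N/mm
k_C = Gd⁴/(8D³N_a) = (69.1×10³)(5.0⁴)/(8·48.0³·11) = 4.4376 N/mm
Series: 1/k_eq = 1/6.9928 + 1/2.4928 + 1/4.4376 = 0.7695; k_eq = 1.2995 N/mm
δ = F/k_eq = 31.3/1.2995 = 24.085 mm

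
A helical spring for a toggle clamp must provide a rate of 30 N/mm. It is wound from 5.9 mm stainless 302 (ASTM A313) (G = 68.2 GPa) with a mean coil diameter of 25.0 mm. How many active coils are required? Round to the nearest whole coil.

N_a = Gd⁴/(8D³k) = (68.2×10³ × 5.9⁴)/(8 × 25.0³ × 30)
    = 8.26404e+07 / 3.75e+06 = 22.04 → 22 coils

22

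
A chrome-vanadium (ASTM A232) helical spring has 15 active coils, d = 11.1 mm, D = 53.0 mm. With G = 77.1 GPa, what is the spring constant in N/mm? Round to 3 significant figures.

k = Gd⁴/(8D³N_a) = (77.1×10³ × 11.1⁴) / (8 × 53.0³ × 15)
  = 1.17043e+09 / 1.78652e+07 = 65.515 N/mm

65.5 N/mm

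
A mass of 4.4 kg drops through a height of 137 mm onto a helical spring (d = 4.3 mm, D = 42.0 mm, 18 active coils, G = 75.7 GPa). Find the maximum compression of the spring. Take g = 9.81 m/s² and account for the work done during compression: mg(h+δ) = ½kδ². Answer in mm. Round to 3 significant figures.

k = Gd⁴/(8D³N_a) = (75.7×10³)(4.3⁴)/(8·42.0³·18) = 2.4258 N/mm
W = mg = 4.4 × 9.81 = 43.164 N
½kδ² − Wδ − Wh = 0 → δ = (W + √(W² + 2kWh))/k
δ = (43.164 + √(1863.1 + 28690.1))/2.4258 = (43.164 + 174.79)/2.4258 = 89.849 mm

89.8 mm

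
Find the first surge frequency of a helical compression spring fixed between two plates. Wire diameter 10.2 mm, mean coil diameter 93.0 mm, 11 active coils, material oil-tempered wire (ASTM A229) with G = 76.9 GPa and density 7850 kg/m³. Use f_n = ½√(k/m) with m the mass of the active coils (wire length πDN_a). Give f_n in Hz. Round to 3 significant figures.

k = Gd⁴/(8D³N_a) = (76.9×10³)(10.2⁴)/(8·93.0³·11) = 11.76 N/mm = 11760 N/m
Wire length L = πDN_a = π·93.0·11 = 3213.8 mm
m = ρ·(πd²/4)·L = 7850 × 81.713×10⁻⁶ m² × 3.2138 m = 2.0615 kg
f_n = ½√(k/m) = 0.5·√(11760/2.0615) = 0.5·√(5704.4) = 37.764 Hz

37.8 Hz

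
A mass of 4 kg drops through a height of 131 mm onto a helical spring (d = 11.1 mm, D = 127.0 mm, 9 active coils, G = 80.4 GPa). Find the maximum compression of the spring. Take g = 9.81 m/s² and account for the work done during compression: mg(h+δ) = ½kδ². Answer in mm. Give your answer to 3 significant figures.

k = Gd⁴/(8D³N_a) = (80.4×10³)(11.1⁴)/(8·127.0³·9) = 8.2757 N/mm
W = mg = 4 × 9.81 = 39.24 N
½kδ² − Wδ − Wh = 0 → δ = (W + √(W² + 2kWh))/k
δ = (39.24 + √(1539.8 + 85081.4))/8.2757 = (39.24 + 294.31)/8.2757 = 40.305 mm

40.3 mm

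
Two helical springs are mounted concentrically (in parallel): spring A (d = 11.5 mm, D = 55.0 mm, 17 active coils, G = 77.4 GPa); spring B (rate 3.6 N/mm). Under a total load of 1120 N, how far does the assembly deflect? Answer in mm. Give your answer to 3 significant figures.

k_A = Gd⁴/(8D³N_a) = (77.4×10³)(11.5⁴)/(8·55.0³·17) = 59.828 N/mm
Parallel: k_eq = 59.828 + 3.6 = 63.428 N/mm
δ = F/k_eq = 1120/63.428 = 17.658 mm

17.7 mm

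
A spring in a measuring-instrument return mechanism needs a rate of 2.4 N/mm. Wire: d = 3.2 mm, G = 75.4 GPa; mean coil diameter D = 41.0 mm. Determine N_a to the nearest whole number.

6

N_a = Gd⁴/(8D³k) = (75.4×10³ × 3.2⁴)/(8 × 41.0³ × 2.4)
    = 7.90626e+06 / 1.32328e+06 = 5.975 → 6 coils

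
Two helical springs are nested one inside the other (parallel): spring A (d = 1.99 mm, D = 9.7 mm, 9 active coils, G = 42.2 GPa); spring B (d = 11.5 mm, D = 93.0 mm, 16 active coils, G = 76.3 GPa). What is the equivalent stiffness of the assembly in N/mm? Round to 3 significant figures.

k_A = Gd⁴/(8D³N_a) = (42.2×10³)(1.99⁴)/(8·9.7³·9) = 10.071 N/mm
k_B = Gd⁴/(8D³N_a) = (76.3×10³)(11.5⁴)/(8·93.0³·16) = 12.962 N/mm
Parallel: k_eq = 10.071 + 12.962 = 23.033 N/mm

23.0 N/mm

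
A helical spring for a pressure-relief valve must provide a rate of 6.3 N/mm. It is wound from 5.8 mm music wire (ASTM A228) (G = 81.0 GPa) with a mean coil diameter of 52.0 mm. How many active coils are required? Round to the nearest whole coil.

13

N_a = Gd⁴/(8D³k) = (81.0×10³ × 5.8⁴)/(8 × 52.0³ × 6.3)
    = 9.16636e+07 / 7.08664e+06 = 12.93 → 13 coils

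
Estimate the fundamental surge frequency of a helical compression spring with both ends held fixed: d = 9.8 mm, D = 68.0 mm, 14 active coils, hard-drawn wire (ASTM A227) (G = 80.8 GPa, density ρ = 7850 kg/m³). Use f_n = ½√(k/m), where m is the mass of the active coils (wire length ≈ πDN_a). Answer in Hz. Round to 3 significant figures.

k = Gd⁴/(8D³N_a) = (80.8×10³)(9.8⁴)/(8·68.0³·14) = 21.163 N/mm = 21163 N/m
Wire length L = πDN_a = π·68.0·14 = 2990.8 mm
m = ρ·(πd²/4)·L = 7850 × 75.43×10⁻⁶ m² × 2.9908 m = 1.7709 kg
f_n = ½√(k/m) = 0.5·√(21163/1.7709) = 0.5·√(11950) = 54.658 Hz

54.7 Hz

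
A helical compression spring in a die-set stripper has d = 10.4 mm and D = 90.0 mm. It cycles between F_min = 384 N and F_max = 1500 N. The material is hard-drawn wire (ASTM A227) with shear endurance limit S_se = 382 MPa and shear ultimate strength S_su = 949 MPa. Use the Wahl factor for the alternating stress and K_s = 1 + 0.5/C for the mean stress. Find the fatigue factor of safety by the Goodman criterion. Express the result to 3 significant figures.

C = D/d = 90.0/10.4 = 8.6538; K_W = (4C−1)/(4C−4)+0.615/C = 1.1691; K_s = 1+0.5/C = 1.0578
F_a = (F_max−F_min)/2 = 558 N; F_m = (F_max+F_min)/2 = 942 N
τ_a = K_W·8F_aD/(πd³) = 1.1691 × 113.69 = 132.91 MPa
τ_m = K_s·8F_mD/(πd³) = 1.0578 × 191.93 = 203.01 MPa
Goodman: 1/n_f = τ_a/S_se + τ_m/S_su = 132.91/382 + 203.01/949 = 0.34793 + 0.21393 = 0.56185
n_f = 1/0.56185 = 1.78

1.78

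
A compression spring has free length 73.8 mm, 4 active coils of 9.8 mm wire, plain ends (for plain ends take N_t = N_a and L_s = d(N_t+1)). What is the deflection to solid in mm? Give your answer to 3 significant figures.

24.8 mm

N_t = 4; L_s = 9.8·5 = 49 mm
δ_solid = L₀ − L_s = 73.8 − 49 = 24.8 mm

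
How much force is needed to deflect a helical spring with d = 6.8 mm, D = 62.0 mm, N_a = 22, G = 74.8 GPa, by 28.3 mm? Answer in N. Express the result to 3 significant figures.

108 N

k = Gd⁴/(8D³N_a) = (74.8×10³)(6.8⁴)/(8·62.0³·22) = 3.8128 N/mm
F = k·δ = 3.8128 × 28.3 = 107.9 N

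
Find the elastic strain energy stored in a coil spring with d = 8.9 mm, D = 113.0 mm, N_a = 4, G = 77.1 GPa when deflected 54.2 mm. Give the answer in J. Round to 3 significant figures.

15.4 J

k = Gd⁴/(8D³N_a) = (77.1×10³)(8.9⁴)/(8·113.0³·4) = 10.477 N/mm
U = ½kδ² = 0.5 × 10.477 × 54.2² = 15389 N·mm = 15.389 J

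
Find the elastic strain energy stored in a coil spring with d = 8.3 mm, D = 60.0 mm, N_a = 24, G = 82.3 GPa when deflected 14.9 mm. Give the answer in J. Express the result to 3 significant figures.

1.05 J

k = Gd⁴/(8D³N_a) = (82.3×10³)(8.3⁴)/(8·60.0³·24) = 9.418 N/mm
U = ½kδ² = 0.5 × 9.418 × 14.9² = 1045.4 N·mm = 1.0454 J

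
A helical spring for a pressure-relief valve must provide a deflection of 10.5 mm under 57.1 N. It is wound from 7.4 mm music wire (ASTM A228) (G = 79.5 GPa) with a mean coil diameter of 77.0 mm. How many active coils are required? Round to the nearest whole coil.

Required rate k = F/δ = 57.1/10.5 = 5.4381 N/mm
N_a = Gd⁴/(8D³k) = (79.5×10³ × 7.4⁴)/(8 × 77.0³ × 5.4381)
    = 2.38393e+08 / 1.98614e+07 = 12 → 12 coils

12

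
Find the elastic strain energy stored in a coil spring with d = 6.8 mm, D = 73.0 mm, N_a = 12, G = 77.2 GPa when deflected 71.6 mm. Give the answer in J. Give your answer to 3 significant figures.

k = Gd⁴/(8D³N_a) = (77.2×10³)(6.8⁴)/(8·73.0³·12) = 4.4199 N/mm
U = ½kδ² = 0.5 × 4.4199 × 71.6² = 11329 N·mm = 11.329 J

11.3 J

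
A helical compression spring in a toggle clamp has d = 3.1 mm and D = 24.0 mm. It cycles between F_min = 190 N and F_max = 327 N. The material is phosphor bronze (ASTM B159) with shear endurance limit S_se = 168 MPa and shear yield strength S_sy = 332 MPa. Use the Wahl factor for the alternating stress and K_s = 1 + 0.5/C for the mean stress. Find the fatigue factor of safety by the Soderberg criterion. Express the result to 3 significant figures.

C = D/d = 24.0/3.1 = 7.7419; K_W = (4C−1)/(4C−4)+0.615/C = 1.1907; K_s = 1+0.5/C = 1.0646
F_a = (F_max−F_min)/2 = 68.5 N; F_m = (F_max+F_min)/2 = 258.5 N
τ_a = K_W·8F_aD/(πd³) = 1.1907 × 140.53 = 167.32 MPa
τ_m = K_s·8F_mD/(πd³) = 1.0646 × 530.31 = 564.56 MPa
Soderberg: 1/n_f = τ_a/S_se + τ_m/S_sy = 167.32/168 + 564.56/332 = 0.99596 + 1.70047 = 2.6964
n_f = 1/2.6964 = 0.3709

0.371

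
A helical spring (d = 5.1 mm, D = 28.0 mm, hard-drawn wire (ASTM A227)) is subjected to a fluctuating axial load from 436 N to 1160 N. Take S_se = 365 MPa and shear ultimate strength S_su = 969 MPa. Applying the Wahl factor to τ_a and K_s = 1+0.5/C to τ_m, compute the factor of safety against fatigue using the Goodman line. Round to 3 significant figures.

0.859

C = D/d = 28.0/5.1 = 5.4902; K_W = (4C−1)/(4C−4)+0.615/C = 1.2790; K_s = 1+0.5/C = 1.0911
F_a = (F_max−F_min)/2 = 362 N; F_m = (F_max+F_min)/2 = 798 N
τ_a = K_W·8F_aD/(πd³) = 1.2790 × 194.58 = 248.88 MPa
τ_m = K_s·8F_mD/(πd³) = 1.0911 × 428.93 = 468 MPa
Goodman: 1/n_f = τ_a/S_se + τ_m/S_su = 248.88/365 + 468/969 = 0.68185 + 0.48297 = 1.1648
n_f = 1/1.1648 = 0.8585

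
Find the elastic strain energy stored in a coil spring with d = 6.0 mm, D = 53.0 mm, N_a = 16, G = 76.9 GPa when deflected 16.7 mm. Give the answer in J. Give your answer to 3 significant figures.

k = Gd⁴/(8D³N_a) = (76.9×10³)(6.0⁴)/(8·53.0³·16) = 5.2299 N/mm
U = ½kδ² = 0.5 × 5.2299 × 16.7² = 729.28 N·mm = 0.72928 J

0.729 J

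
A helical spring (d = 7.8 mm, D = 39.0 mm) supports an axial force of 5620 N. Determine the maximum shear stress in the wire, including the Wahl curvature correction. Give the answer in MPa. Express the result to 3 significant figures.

1540 MPa

Spring index C = D/d = 39.0/7.8 = 5.0000
K_W = (4C−1)/(4C−4) + 0.615/C = 19.000/16.000 + 0.1230 = 1.3105
τ₀ = 8FD/(πd³) = 8·5620·39.0/(π·7.8³) = 1.75344e+06/1490.8 = 1176.1 MPa
τ_max = K·τ₀ = 1.3105 × 1176.1 = 1541.3 MPa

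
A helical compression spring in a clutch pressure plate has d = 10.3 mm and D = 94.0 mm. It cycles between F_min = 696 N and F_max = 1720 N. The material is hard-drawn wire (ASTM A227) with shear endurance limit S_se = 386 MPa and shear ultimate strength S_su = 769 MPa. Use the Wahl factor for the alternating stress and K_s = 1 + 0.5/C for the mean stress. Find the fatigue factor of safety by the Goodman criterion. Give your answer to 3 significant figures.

C = D/d = 94.0/10.3 = 9.1262; K_W = (4C−1)/(4C−4)+0.615/C = 1.1597; K_s = 1+0.5/C = 1.0548
F_a = (F_max−F_min)/2 = 512 N; F_m = (F_max+F_min)/2 = 1208 N
τ_a = K_W·8F_aD/(πd³) = 1.1597 × 112.16 = 130.07 MPa
τ_m = K_s·8F_mD/(πd³) = 1.0548 × 264.62 = 279.12 MPa
Goodman: 1/n_f = τ_a/S_se + τ_m/S_su = 130.07/386 + 279.12/769 = 0.33696 + 0.36296 = 0.69992
n_f = 1/0.69992 = 1.429

1.43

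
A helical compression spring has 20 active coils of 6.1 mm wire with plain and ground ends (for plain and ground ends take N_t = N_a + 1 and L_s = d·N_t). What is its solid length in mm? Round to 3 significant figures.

128 mm

plain and ground ends: N_t = N_a + 1 = 20 + 1 = 21
L_s = d·N_t = 6.1 × 21 = 128.1 mm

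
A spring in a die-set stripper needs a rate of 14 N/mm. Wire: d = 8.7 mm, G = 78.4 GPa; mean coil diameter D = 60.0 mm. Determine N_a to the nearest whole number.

N_a = Gd⁴/(8D³k) = (78.4×10³ × 8.7⁴)/(8 × 60.0³ × 14)
    = 4.49152e+08 / 2.4192e+07 = 18.57 → 19 coils

19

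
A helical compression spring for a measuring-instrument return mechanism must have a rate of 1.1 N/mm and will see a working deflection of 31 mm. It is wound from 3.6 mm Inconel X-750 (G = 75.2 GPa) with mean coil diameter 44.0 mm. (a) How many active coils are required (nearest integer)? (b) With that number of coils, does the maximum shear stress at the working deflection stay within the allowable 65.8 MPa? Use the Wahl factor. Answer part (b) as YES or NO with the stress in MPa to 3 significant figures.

(a) 17 coils; (b) NO, τ_max = 90.7 MPa

N_a = Gd⁴/(8D³k) = (75.2×10³)(3.6⁴)/(8·44.0³·1.1) = 16.85 → N_a = 17
Actual rate k = Gd⁴/(8D³·17) = 1.0903 N/mm
Working load F = kδ = 1.0903·31 = 33.798 N
C = 44.0/3.6 = 12.2222; K_W = (4C−1)/(4C−4)+0.615/C = 1.1171
τ_max = K_W·8FD/(πd³) = 1.1171·81.167 = 90.675 MPa
τ_max > 65.8 MPa → exceeds allowable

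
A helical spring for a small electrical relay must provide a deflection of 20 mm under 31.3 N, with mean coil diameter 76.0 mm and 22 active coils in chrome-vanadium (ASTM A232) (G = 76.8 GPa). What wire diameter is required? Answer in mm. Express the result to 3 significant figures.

6.30 mm

Required rate k = F/δ = 31.3/20 = 1.565 N/mm
d = (8D³N_a·k / G)^(1/4) = (8·76.0³·22·1.565 / (76.8×10³))^0.25
  = (1574.4)^0.25 = 6.2991 mm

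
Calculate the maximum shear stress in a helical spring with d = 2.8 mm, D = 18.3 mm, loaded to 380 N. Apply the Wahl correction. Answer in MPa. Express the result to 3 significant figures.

Spring index C = D/d = 18.3/2.8 = 6.5357
K_W = (4C−1)/(4C−4) + 0.615/C = 25.143/22.143 + 0.0941 = 1.2296
τ₀ = 8FD/(πd³) = 8·380·18.3/(π·2.8³) = 55632/68.964 = 806.68 MPa
τ_max = K·τ₀ = 1.2296 × 806.68 = 991.88 MPa

992 MPa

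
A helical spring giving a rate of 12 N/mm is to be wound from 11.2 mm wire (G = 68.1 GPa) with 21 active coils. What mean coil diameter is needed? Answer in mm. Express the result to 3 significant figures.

D = (Gd⁴/(8N_a·k))^(1/3) = (68.1×10³·11.2⁴/(8·21·12))^(1/3)
  = (531531)^(1/3) = 81.0046 mm

81.0 mm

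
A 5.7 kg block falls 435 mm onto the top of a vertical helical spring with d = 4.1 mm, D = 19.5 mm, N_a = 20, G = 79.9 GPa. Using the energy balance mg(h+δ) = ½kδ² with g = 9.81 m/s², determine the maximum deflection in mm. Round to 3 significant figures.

k = Gd⁴/(8D³N_a) = (79.9×10³)(4.1⁴)/(8·19.5³·20) = 19.031 N/mm
W = mg = 5.7 × 9.81 = 55.917 N
½kδ² − Wδ − Wh = 0 → δ = (W + √(W² + 2kWh))/k
δ = (55.917 + √(3126.7 + 925809))/19.031 = (55.917 + 963.81)/19.031 = 53.583 mm

53.6 mm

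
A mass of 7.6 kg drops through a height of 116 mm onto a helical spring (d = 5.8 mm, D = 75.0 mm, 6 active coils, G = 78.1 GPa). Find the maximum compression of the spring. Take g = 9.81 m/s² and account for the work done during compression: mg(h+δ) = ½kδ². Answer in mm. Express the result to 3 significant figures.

82.3 mm

k = Gd⁴/(8D³N_a) = (78.1×10³)(5.8⁴)/(8·75.0³·6) = 4.3645 N/mm
W = mg = 7.6 × 9.81 = 74.556 N
½kδ² − Wδ − Wh = 0 → δ = (W + √(W² + 2kWh))/k
δ = (74.556 + √(5558.6 + 75493.3))/4.3645 = (74.556 + 284.7)/4.3645 = 82.312 mm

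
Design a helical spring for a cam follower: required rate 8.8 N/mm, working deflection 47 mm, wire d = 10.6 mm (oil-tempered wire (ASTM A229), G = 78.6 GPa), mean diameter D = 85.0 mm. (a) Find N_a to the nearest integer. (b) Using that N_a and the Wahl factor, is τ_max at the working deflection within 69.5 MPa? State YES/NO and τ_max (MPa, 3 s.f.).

(a) 23 coils; (b) NO, τ_max = 88.8 MPa

N_a = Gd⁴/(8D³k) = (78.6×10³)(10.6⁴)/(8·85.0³·8.8) = 22.95 → N_a = 23
Actual rate k = Gd⁴/(8D³·23) = 8.7816 N/mm
Working load F = kδ = 8.7816·47 = 412.73 N
C = 85.0/10.6 = 8.0189; K_W = (4C−1)/(4C−4)+0.615/C = 1.1835
τ_max = K_W·8FD/(πd³) = 1.1835·75.009 = 88.776 MPa
τ_max > 69.5 MPa → exceeds allowable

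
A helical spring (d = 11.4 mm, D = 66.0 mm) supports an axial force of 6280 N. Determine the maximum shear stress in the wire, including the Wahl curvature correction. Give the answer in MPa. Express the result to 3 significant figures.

900 MPa

Spring index C = D/d = 66.0/11.4 = 5.7895
K_W = (4C−1)/(4C−4) + 0.615/C = 22.158/19.158 + 0.1062 = 1.2628
τ₀ = 8FD/(πd³) = 8·6280·66.0/(π·11.4³) = 3.31584e+06/4654.4 = 712.41 MPa
τ_max = K·τ₀ = 1.2628 × 712.41 = 899.64 MPa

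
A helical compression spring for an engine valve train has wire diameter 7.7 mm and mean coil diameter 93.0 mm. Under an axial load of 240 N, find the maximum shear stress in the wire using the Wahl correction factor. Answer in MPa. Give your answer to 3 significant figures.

139 MPa

Spring index C = D/d = 93.0/7.7 = 12.0779
K_W = (4C−1)/(4C−4) + 0.615/C = 47.312/44.312 + 0.0509 = 1.1186
τ₀ = 8FD/(πd³) = 8·240·93.0/(π·7.7³) = 178560/1434.2 = 124.5 MPa
τ_max = K·τ₀ = 1.1186 × 124.5 = 139.27 MPa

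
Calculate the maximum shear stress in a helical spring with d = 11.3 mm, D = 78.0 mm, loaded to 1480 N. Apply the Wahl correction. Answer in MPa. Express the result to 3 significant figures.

Spring index C = D/d = 78.0/11.3 = 6.9027
K_W = (4C−1)/(4C−4) + 0.615/C = 26.611/23.611 + 0.0891 = 1.2162
τ₀ = 8FD/(πd³) = 8·1480·78.0/(π·11.3³) = 923520/4533 = 203.73 MPa
τ_max = K·τ₀ = 1.2162 × 203.73 = 247.77 MPa

248 MPa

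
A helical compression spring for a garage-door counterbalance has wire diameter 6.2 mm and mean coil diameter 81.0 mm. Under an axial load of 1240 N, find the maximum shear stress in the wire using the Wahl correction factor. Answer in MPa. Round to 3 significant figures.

Spring index C = D/d = 81.0/6.2 = 13.0645
K_W = (4C−1)/(4C−4) + 0.615/C = 51.258/48.258 + 0.0471 = 1.1092
τ₀ = 8FD/(πd³) = 8·1240·81.0/(π·6.2³) = 803520/748.73 = 1073.2 MPa
τ_max = K·τ₀ = 1.1092 × 1073.2 = 1190.4 MPa

1190 MPa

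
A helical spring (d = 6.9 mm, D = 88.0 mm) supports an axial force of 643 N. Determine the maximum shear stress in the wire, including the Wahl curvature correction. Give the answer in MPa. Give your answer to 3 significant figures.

Spring index C = D/d = 88.0/6.9 = 12.7536
K_W = (4C−1)/(4C−4) + 0.615/C = 50.014/47.014 + 0.0482 = 1.1120
τ₀ = 8FD/(πd³) = 8·643·88.0/(π·6.9³) = 452672/1032 = 438.62 MPa
τ_max = K·τ₀ = 1.1120 × 438.62 = 487.76 MPa

488 MPa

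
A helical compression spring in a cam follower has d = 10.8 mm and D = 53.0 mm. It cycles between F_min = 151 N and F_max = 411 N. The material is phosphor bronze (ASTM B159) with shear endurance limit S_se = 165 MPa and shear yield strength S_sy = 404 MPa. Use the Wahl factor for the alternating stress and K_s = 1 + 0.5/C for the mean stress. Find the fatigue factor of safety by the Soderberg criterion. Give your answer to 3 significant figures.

5.17

C = D/d = 53.0/10.8 = 4.9074; K_W = (4C−1)/(4C−4)+0.615/C = 1.3173; K_s = 1+0.5/C = 1.1019
F_a = (F_max−F_min)/2 = 130 N; F_m = (F_max+F_min)/2 = 281 N
τ_a = K_W·8F_aD/(πd³) = 1.3173 × 13.928 = 18.347 MPa
τ_m = K_s·8F_mD/(πd³) = 1.1019 × 30.106 = 33.173 MPa
Soderberg: 1/n_f = τ_a/S_se + τ_m/S_sy = 18.347/165 + 33.173/404 = 0.11119 + 0.08211 = 0.1933
n_f = 1/0.1933 = 5.173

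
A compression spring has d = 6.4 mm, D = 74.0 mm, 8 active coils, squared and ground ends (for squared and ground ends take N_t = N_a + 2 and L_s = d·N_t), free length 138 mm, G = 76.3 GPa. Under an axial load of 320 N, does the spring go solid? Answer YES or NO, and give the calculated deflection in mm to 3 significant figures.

NO, δ = 64.8 mm

k = Gd⁴/(8D³N_a) = (76.3×10³)(6.4⁴)/(8·74.0³·8) = 4.9359 N/mm
N_t = 10; L_s = 6.4·10 = 64 mm; δ_solid = L₀ − L_s = 138 − 64 = 74 mm
δ = F/k = 320/4.9359 = 64.831 mm
δ < δ_solid → spring does not go solid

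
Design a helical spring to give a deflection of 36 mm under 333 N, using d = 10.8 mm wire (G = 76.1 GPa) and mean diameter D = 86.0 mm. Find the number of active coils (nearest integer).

Required rate k = F/δ = 333/36 = 9.25 N/mm
N_a = Gd⁴/(8D³k) = (76.1×10³ × 10.8⁴)/(8 × 86.0³ × 9.25)
    = 1.03533e+09 / 4.70681e+07 = 22 → 22 coils

22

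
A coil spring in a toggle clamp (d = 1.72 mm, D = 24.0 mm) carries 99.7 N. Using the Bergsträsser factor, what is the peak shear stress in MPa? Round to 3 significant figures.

1310 MPa

Spring index C = D/d = 24.0/1.72 = 13.9535
K_B = (4C+2)/(4C−3) = 57.814/52.814 = 1.0947
τ₀ = 8FD/(πd³) = 8·99.7·24.0/(π·1.72³) = 19142.4/15.986 = 1197.5 MPa
τ_max = K·τ₀ = 1.0947 × 1197.5 = 1310.8 MPa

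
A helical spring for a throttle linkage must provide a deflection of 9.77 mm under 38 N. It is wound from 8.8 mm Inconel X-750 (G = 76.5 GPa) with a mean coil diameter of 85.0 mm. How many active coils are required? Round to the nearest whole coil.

Required rate k = F/δ = 38/9.77 = 3.8895 N/mm
N_a = Gd⁴/(8D³k) = (76.5×10³ × 8.8⁴)/(8 × 85.0³ × 3.8895)
    = 4.58767e+08 / 1.91089e+07 = 24.01 → 24 coils

24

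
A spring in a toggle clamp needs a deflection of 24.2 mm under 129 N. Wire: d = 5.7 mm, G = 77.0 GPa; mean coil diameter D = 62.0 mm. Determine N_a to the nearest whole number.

Required rate k = F/δ = 129/24.2 = 5.3306 N/mm
N_a = Gd⁴/(8D³k) = (77.0×10³ × 5.7⁴)/(8 × 62.0³ × 5.3306)
    = 8.12812e+07 / 1.01634e+07 = 7.997 → 8 coils

8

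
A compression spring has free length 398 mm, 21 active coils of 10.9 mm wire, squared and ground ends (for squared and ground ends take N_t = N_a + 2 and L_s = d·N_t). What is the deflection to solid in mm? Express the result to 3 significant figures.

N_t = 23; L_s = 10.9·23 = 250.7 mm
δ_solid = L₀ − L_s = 398 − 250.7 = 147.3 mm

147 mm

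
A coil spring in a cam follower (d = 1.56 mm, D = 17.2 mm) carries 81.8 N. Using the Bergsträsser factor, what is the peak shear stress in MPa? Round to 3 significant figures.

Spring index C = D/d = 17.2/1.56 = 11.0256
K_B = (4C+2)/(4C−3) = 46.103/41.103 = 1.1216
τ₀ = 8FD/(πd³) = 8·81.8·17.2/(π·1.56³) = 11255.7/11.927 = 943.73 MPa
τ_max = K·τ₀ = 1.1216 × 943.73 = 1058.5 MPa

1060 MPa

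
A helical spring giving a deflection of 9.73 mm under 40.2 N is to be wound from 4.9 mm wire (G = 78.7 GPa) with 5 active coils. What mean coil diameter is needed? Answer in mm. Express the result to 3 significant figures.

Required rate k = F/δ = 40.2/9.73 = 4.1316 N/mm
D = (Gd⁴/(8N_a·k))^(1/3) = (78.7×10³·4.9⁴/(8·5·4.1316))^(1/3)
  = (274527)^(1/3) = 64.9923 mm

65.0 mm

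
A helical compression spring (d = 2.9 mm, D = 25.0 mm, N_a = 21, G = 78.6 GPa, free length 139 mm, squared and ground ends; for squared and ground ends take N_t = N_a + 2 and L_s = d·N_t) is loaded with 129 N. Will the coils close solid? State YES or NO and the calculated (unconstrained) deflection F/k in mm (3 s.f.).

NO, δ = 60.9 mm

k = Gd⁴/(8D³N_a) = (78.6×10³)(2.9⁴)/(8·25.0³·21) = 2.1178 N/mm
N_t = 23; L_s = 2.9·23 = 66.7 mm; δ_solid = L₀ − L_s = 139 − 66.7 = 72.3 mm
δ = F/k = 129/2.1178 = 60.912 mm
δ < δ_solid → spring does not go solid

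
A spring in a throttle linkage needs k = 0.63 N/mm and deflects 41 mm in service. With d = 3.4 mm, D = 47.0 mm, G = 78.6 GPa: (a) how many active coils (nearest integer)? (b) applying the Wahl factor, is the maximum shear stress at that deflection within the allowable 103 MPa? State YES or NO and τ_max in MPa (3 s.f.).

N_a = Gd⁴/(8D³k) = (78.6×10³)(3.4⁴)/(8·47.0³·0.63) = 20.07 → N_a = 20
Actual rate k = Gd⁴/(8D³·20) = 0.6323 N/mm
Working load F = kδ = 0.6323·41 = 25.924 N
C = 47.0/3.4 = 13.8235; K_W = (4C−1)/(4C−4)+0.615/C = 1.1030
τ_max = K_W·8FD/(πd³) = 1.1030·78.942 = 87.071 MPa
τ_max ≤ 103 MPa → acceptable

(a) 20 coils; (b) YES, τ_max = 87.1 MPa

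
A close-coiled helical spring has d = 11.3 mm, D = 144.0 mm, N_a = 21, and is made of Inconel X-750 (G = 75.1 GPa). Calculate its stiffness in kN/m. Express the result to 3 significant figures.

2.44 kN/m

k = Gd⁴/(8D³N_a) = (75.1×10³ × 11.3⁴) / (8 × 144.0³ × 21)
  = 1.22449e+09 / 5.01645e+08 = 2.4409 N/mm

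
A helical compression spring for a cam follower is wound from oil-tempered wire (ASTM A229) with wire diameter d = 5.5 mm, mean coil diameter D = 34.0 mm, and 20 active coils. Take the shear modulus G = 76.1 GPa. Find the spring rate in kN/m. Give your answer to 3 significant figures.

11.1 kN/m

k = Gd⁴/(8D³N_a) = (76.1×10³ × 5.5⁴) / (8 × 34.0³ × 20)
  = 6.96363e+07 / 6.28864e+06 = 11.073 N/mm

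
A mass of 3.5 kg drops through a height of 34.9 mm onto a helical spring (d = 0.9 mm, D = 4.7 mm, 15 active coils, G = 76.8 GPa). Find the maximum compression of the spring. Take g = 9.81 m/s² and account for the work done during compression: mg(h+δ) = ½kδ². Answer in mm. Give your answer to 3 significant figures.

34.3 mm

k = Gd⁴/(8D³N_a) = (76.8×10³)(0.9⁴)/(8·4.7³·15) = 4.0444 N/mm
W = mg = 3.5 × 9.81 = 34.335 N
½kδ² − Wδ − Wh = 0 → δ = (W + √(W² + 2kWh))/k
δ = (34.335 + √(1178.9 + 9692.79))/4.0444 = (34.335 + 104.27)/4.0444 = 34.27 mm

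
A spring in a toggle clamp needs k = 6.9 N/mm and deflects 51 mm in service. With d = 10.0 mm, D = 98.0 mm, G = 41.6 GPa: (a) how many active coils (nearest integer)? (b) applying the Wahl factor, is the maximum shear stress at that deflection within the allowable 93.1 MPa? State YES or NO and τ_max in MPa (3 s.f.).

(a) 8 coils; (b) NO, τ_max = 101 MPa

N_a = Gd⁴/(8D³k) = (41.6×10³)(10.0⁴)/(8·98.0³·6.9) = 8.007 → N_a = 8
Actual rate k = Gd⁴/(8D³·8) = 6.9061 N/mm
Working load F = kδ = 6.9061·51 = 352.21 N
C = 98.0/10.0 = 9.8000; K_W = (4C−1)/(4C−4)+0.615/C = 1.1480
τ_max = K_W·8FD/(πd³) = 1.1480·87.896 = 100.9 MPa
τ_max > 93.1 MPa → exceeds allowable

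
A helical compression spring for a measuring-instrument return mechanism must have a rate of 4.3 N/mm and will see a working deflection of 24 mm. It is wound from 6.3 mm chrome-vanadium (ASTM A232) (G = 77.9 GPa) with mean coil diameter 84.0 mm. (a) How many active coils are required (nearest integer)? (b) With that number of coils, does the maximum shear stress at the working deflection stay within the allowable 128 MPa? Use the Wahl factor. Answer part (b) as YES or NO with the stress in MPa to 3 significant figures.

N_a = Gd⁴/(8D³k) = (77.9×10³)(6.3⁴)/(8·84.0³·4.3) = 6.019 → N_a = 6
Actual rate k = Gd⁴/(8D³·6) = 4.3134 N/mm
Working load F = kδ = 4.3134·24 = 103.52 N
C = 84.0/6.3 = 13.3333; K_W = (4C−1)/(4C−4)+0.615/C = 1.1069
τ_max = K_W·8FD/(πd³) = 1.1069·88.558 = 98.028 MPa
τ_max ≤ 128 MPa → acceptable

(a) 6 coils; (b) YES, τ_max = 98.0 MPa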